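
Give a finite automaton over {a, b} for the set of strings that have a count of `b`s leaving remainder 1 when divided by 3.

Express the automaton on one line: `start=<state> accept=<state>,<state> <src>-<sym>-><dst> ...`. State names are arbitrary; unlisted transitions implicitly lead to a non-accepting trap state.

start=s0 accept=s1 s0-a->s0 s0-b->s1 s1-a->s1 s1-b->s2 s2-a->s2 s2-b->s0

Keep the running count of `b`s modulo 3: each `b` advances along the cycle s0 → s1 → s2 → s0 while other symbols loop. Accept at s1.
With 3 states:
        a   b  
>  s0   s0  s1 
 * s1   s1  s2 
   s2   s2  s0 
(> = start, * = accepting)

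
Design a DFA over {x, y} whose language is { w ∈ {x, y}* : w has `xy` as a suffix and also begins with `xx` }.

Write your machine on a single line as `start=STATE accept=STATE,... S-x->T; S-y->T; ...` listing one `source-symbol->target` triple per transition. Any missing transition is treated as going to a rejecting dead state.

Handle the two conditions separately and then intersect. One (3 states) tracks how much of the suffix `xy` has currently been matched; the other (4 states) tracks whether the input so far still matches the prefix `xx`. Each combined state is a pair, one component from each; accept when both components accept.
An 8-state machine:
        x   y  
>  S0   S1  S2 
   S1   S3  S4 
   S2   S5  S2 
   S3   S3  S6 
   S4   S5  S2 
   S5   S5  S4 
 * S6   S3  S7 
   S7   S3  S7 
(> = start, * = accepting)

start=S0; accept=S6; S0-x->S1; S0-y->S2; S1-x->S3; S1-y->S4; S2-x->S5; S2-y->S2; S3-x->S3; S3-y->S6; S4-x->S5; S4-y->S2; S5-x->S5; S5-y->S4; S6-x->S3; S6-y->S7; S7-x->S3; S7-y->S7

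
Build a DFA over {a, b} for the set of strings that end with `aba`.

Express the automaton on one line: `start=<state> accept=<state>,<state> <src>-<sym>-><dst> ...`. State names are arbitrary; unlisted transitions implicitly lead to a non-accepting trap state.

start=s0 accept=s3 s0-a->s1 s0-b->s0 s1-a->s1 s1-b->s2 s2-a->s3 s2-b->s0 s3-a->s1 s3-b->s2

Let each state record the length of the longest suffix of the input read so far that is also a prefix of `aba`. s1 means the last symbol is `a`; s2 means the last 2 symbols are `ab`; s3 means the last 3 symbols are `aba`. Accept only at s3, where the string currently ends in `aba`.
A 4-state machine:
        a   b  
>  s0   s1  s0 
   s1   s1  s2 
   s2   s3  s0 
 * s3   s1  s2 
(> = start, * = accepting)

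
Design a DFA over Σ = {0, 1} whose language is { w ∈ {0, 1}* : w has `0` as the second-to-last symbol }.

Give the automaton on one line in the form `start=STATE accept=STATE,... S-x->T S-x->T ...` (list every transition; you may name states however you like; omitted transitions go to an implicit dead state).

Because acceptance depends on a position counted from the end, the machine has to buffer the most recent 2 symbols. Make each state the string of the last up-to-2 symbols read; on input `x` shift the window left and append `x`. Accept when the buffered window has length 2 and begins with `0`.
With 7 states:
        0   1  
>  S0   S1  S2 
   S1   S3  S4 
   S2   S5  S6 
 * S3   S3  S4 
 * S4   S5  S6 
   S5   S3  S4 
   S6   S5  S6 
(> = start, * = accepting)

start=S0 accept=S3,S4 S0-0->S1 S0-1->S2 S1-0->S3 S1-1->S4 S2-0->S5 S2-1->S6 S3-0->S3 S3-1->S4 S4-0->S5 S4-1->S6 S5-0->S3 S5-1->S4 S6-0->S5 S6-1->S6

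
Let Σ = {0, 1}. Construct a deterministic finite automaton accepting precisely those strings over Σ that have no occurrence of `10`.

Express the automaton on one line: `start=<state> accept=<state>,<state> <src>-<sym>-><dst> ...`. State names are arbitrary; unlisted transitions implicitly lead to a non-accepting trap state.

start=S0 accept=S0,S1 S0-0->S0 S0-1->S1 S1-0->S2 S1-1->S1 S2-0->S2 S2-1->S2

Track partial matches of the forbidden pattern `10`. State S2 is a dead state reached once `10` has occurred; every other state accepts. S0 means no part of `10` is currently matched.
        0   1  
>* S0   S0  S1 
 * S1   S2  S1 
   S2   S2  S2 
(> = start, * = accepting)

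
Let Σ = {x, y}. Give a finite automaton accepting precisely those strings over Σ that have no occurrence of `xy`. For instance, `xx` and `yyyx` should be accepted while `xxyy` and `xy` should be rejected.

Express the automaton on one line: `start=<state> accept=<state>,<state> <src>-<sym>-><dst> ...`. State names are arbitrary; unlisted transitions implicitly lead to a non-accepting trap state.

This is the complement of 'contains `xy`'. Use the same substring-matching states — s0 through s2 holding how much of `xy` has just been matched — but flip the accepting set: everything except the trap s2 accepts.
        x   y  
>* s0   s1  s0 
 * s1   s1  s2 
   s2   s2  s2 
(> = start, * = accepting)

start=s0 accept=s0,s1 s0-x->s1 s0-y->s0 s1-x->s1 s1-y->s2 s2-x->s2 s2-y->s2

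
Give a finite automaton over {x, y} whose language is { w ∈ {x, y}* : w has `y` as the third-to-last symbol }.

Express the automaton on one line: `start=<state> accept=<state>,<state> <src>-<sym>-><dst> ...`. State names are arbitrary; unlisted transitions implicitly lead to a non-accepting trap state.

start=q0 accept=q11,q12,q13,q14 q0-x->q1 q0-y->q2 q1-x->q3 q1-y->q4 q2-x->q5 q2-y->q6 q3-x->q7 q3-y->q8 q4-x->q9 q4-y->q10 q5-x->q11 q5-y->q12 q6-x->q13 q6-y->q14 q7-x->q7 q7-y->q8 q8-x->q9 q8-y->q10 q9-x->q11 q9-y->q12 q10-x->q13 q10-y->q14 q11-x->q7 q11-y->q8 q12-x->q9 q12-y->q10 q13-x->q11 q13-y->q12 q14-x->q13 q14-y->q14

A DFA must remember the last 3 symbols (since which symbol is third-to-last isn't known until the input ends). Use one state per possible window of the last ≤3 symbols; accept from those whose window starts with `y`.
A 15-state machine:
          x    y  
>  q0     q1   q2 
   q1     q3   q4 
   q2     q5   q6 
   q3     q7   q8 
   q4     q9  q10 
   q5    q11  q12 
   q6    q13  q14 
   q7     q7   q8 
   q8     q9  q10 
   q9    q11  q12 
   q10   q13  q14 
 * q11    q7   q8 
 * q12    q9  q10 
 * q13   q11  q12 
 * q14   q13  q14 
(> = start, * = accepting)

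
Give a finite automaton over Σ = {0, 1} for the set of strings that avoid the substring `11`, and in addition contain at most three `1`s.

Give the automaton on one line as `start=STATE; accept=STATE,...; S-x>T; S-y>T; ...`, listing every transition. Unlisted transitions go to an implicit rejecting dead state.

start=S0; accept=S0,S1,S2,S4,S6,S8,S9; S0-0>S0; S0-1>S1; S1-0>S2; S1-1>S3; S2-0>S2; S2-1>S4; S3-0>S3; S3-1>S5; S4-0>S6; S4-1>S5; S5-0>S5; S5-1>S7; S6-0>S6; S6-1>S8; S7-0>S7; S7-1>S7; S8-0>S9; S8-1>S7; S9-0>S9; S9-1>S10; S10-0>S11; S10-1>S7; S11-0>S11; S11-1>S10

Run two small machines in parallel and take their product. One (3 states) tracks partial matches of the forbidden pattern `11`; the other (5 states) tracks the count of `1`s, saturating at 4. Each combined state is a pair, one component from each; accept when both components accept.
12 states suffice.
          0    1  
>* S0     S0   S1 
 * S1     S2   S3 
 * S2     S2   S4 
   S3     S3   S5 
 * S4     S6   S5 
   S5     S5   S7 
 * S6     S6   S8 
   S7     S7   S7 
 * S8     S9   S7 
 * S9     S9  S10 
   S10   S11   S7 
   S11   S11  S10 
(> = start, * = accepting)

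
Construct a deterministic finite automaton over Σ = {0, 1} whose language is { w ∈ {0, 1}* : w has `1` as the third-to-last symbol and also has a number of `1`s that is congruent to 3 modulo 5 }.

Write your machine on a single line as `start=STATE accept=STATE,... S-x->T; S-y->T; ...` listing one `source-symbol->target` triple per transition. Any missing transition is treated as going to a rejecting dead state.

Run two small machines in parallel and take their product. One (15 states) tracks the last 3 symbols read; the other (5 states) tracks the count of `1`s modulo 5. Each combined state is a pair, one component from each; accept when both components accept. Equivalent product states are then merged.
          0    1  
>  q0     q0   q1 
   q1     q2   q3 
   q2     q2   q4 
   q3     q5   q6 
   q4     q5   q7 
   q5     q8   q9 
 * q6    q10  q11 
   q7    q10  q11 
   q8     q8  q12 
 * q9    q13  q11 
 * q10   q14  q11 
   q11   q11   q0 
   q12   q13  q11 
   q13   q14  q11 
 * q14   q15  q11 
   q15   q15  q11 
(> = start, * = accepting)

start=q0; accept=q6,q9,q10,q14; q0-0->q0; q0-1->q1; q1-0->q2; q1-1->q3; q2-0->q2; q2-1->q4; q3-0->q5; q3-1->q6; q4-0->q5; q4-1->q7; q5-0->q8; q5-1->q9; q6-0->q10; q6-1->q11; q7-0->q10; q7-1->q11; q8-0->q8; q8-1->q12; q9-0->q13; q9-1->q11; q10-0->q14; q10-1->q11; q11-0->q11; q11-1->q0; q12-0->q13; q12-1->q11; q13-0->q14; q13-1->q11; q14-0->q15; q14-1->q11; q15-0->q15; q15-1->q11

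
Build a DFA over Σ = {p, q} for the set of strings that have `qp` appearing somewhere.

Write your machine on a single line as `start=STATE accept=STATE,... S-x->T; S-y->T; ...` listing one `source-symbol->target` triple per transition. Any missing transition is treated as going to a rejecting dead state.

Track how much of `qp` has been matched so far: state A is no progress, C is the absorbing accept state reached once `qp` has occurred. Intermediate states record partial matches; on a mismatch, fall back to the longest reusable overlap.
With 3 states:
       p  q 
>  A   A  B 
   B   C  B 
 * C   C  C 
(> = start, * = accepting)

start=A; accept=C; A-p->A; A-q->B; B-p->C; B-q->B; C-p->C; C-q->C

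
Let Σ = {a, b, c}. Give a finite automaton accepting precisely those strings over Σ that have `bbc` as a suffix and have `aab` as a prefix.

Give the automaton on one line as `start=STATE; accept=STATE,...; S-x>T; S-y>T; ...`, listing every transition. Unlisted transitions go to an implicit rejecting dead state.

start=S0; accept=S7; S0-a>S1; S0-b>S2; S0-c>S2; S1-a>S3; S1-b>S2; S1-c>S2; S2-a>S2; S2-b>S2; S2-c>S2; S3-a>S2; S3-b>S4; S3-c>S2; S4-a>S5; S4-b>S6; S4-c>S5; S5-a>S5; S5-b>S4; S5-c>S5; S6-a>S5; S6-b>S6; S6-c>S7; S7-a>S5; S7-b>S4; S7-c>S5

Run two small machines in parallel and take their product. The first has 4 states tracking how much of the suffix `bbc` has currently been matched; the second has 5 states tracking whether the input so far still matches the prefix `aab`. A product state is a pair (one from each), accepting exactly when both do. After merging equivalent states the machine shrinks.
An 8-state machine:
        a   b   c  
>  S0   S1  S2  S2 
   S1   S3  S2  S2 
   S2   S2  S2  S2 
   S3   S2  S4  S2 
   S4   S5  S6  S5 
   S5   S5  S4  S5 
   S6   S5  S6  S7 
 * S7   S5  S4  S5 
(> = start, * = accepting)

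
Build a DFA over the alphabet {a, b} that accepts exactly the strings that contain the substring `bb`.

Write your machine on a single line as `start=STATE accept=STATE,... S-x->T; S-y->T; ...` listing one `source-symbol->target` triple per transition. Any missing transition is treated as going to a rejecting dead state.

start=s0; accept=s2; s0-a->s0; s0-b->s1; s1-a->s0; s1-b->s2; s2-a->s2; s2-b->s2

Track how much of `bb` has been matched so far: state s0 is no progress, s2 is the absorbing accept state reached once `bb` has occurred. Intermediate states record partial matches; on a mismatch, fall back to the longest reusable overlap.
3 states suffice.
        a   b  
>  s0   s0  s1 
   s1   s0  s2 
 * s2   s2  s2 
(> = start, * = accepting)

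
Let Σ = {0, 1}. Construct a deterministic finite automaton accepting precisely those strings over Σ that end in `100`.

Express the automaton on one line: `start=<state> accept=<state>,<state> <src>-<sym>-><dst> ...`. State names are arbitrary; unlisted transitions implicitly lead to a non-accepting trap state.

start=S0 accept=S3 S0-0->S0 S0-1->S1 S1-0->S2 S1-1->S1 S2-0->S3 S2-1->S1 S3-0->S0 S3-1->S1

Remember how much of `100` the current input suffix matches. State S0 means no match yet; S1 means the last symbol is `1`; S2 means the last 2 symbols are `10`; S3 means the last 3 symbols are `100`. Only S3 accepts. On a mismatch, fall back to the longest proper suffix that is still a prefix of `100`.
With 4 states:
        0   1  
>  S0   S0  S1 
   S1   S2  S1 
   S2   S3  S1 
 * S3   S0  S1 
(> = start, * = accepting)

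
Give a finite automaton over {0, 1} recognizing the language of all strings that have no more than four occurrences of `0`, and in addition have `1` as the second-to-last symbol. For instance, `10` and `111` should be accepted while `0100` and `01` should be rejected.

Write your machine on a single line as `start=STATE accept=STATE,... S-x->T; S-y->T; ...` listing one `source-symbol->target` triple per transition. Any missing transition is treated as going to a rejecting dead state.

start=s0; accept=s5,s6,s9,s10,s13,s14,s17,s18,s19; s0-0->s1; s0-1->s2; s1-0->s3; s1-1->s4; s2-0->s5; s2-1->s6; s3-0->s7; s3-1->s8; s4-0->s9; s4-1->s10; s5-0->s3; s5-1->s4; s6-0->s5; s6-1->s6; s7-0->s11; s7-1->s12; s8-0->s13; s8-1->s14; s9-0->s7; s9-1->s8; s10-0->s9; s10-1->s10; s11-0->s15; s11-1->s16; s12-0->s17; s12-1->s18; s13-0->s11; s13-1->s12; s14-0->s13; s14-1->s14; s15-0->s15; s15-1->s15; s16-0->s15; s16-1->s19; s17-0->s15; s17-1->s16; s18-0->s17; s18-1->s18; s19-0->s15; s19-1->s19

Run two small machines in parallel and take their product. One (6 states) tracks the count of `0`s, saturating at 5; the other (7 states) tracks the last 2 symbols read. Each combined state is a pair, one component from each; accept when both components accept. After merging equivalent states the machine shrinks.
          0    1  
>  s0     s1   s2 
   s1     s3   s4 
   s2     s5   s6 
   s3     s7   s8 
   s4     s9  s10 
 * s5     s3   s4 
 * s6     s5   s6 
   s7    s11  s12 
   s8    s13  s14 
 * s9     s7   s8 
 * s10    s9  s10 
   s11   s15  s16 
   s12   s17  s18 
 * s13   s11  s12 
 * s14   s13  s14 
   s15   s15  s15 
   s16   s15  s19 
 * s17   s15  s16 
 * s18   s17  s18 
 * s19   s15  s19 
(> = start, * = accepting)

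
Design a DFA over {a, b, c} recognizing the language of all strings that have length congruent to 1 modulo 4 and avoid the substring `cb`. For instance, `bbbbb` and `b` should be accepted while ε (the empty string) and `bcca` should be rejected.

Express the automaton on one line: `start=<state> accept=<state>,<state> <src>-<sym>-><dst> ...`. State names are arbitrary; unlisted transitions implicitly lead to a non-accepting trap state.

start=s0 accept=s1,s2 s0-a->s1 s0-b->s1 s0-c->s2 s1-a->s3 s1-b->s3 s1-c->s4 s2-a->s3 s2-b->s5 s2-c->s4 s3-a->s6 s3-b->s6 s3-c->s7 s4-a->s6 s4-b->s5 s4-c->s7 s5-a->s5 s5-b->s5 s5-c->s5 s6-a->s0 s6-b->s0 s6-c->s8 s7-a->s0 s7-b->s5 s7-c->s8 s8-a->s1 s8-b->s5 s8-c->s2

Build one automaton per condition and run them in lockstep. The first has 4 states tracking the input length modulo 4; the second has 3 states tracking partial matches of the forbidden pattern `cb`. A product state is a pair (one from each), accepting exactly when both do. After merging equivalent states the machine shrinks.
        a   b   c  
>  s0   s1  s1  s2 
 * s1   s3  s3  s4 
 * s2   s3  s5  s4 
   s3   s6  s6  s7 
   s4   s6  s5  s7 
   s5   s5  s5  s5 
   s6   s0  s0  s8 
   s7   s0  s5  s8 
   s8   s1  s5  s2 
(> = start, * = accepting)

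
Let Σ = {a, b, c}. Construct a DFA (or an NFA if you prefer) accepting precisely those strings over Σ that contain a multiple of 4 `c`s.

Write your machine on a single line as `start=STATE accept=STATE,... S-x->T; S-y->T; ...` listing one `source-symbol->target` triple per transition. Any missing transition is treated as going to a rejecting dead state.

The only thing that matters is how many `c`s have appeared, reduced mod 4. Use one state per residue: S0 for 0, …, S3 for 3. Reading `c` moves to the next residue; anything else stays put. S0 is accepting.
        a   b   c  
>* S0   S0  S0  S1 
   S1   S1  S1  S2 
   S2   S2  S2  S3 
   S3   S3  S3  S0 
(> = start, * = accepting)

start=S0; accept=S0; S0-a->S0; S0-b->S0; S0-c->S1; S1-a->S1; S1-b->S1; S1-c->S2; S2-a->S2; S2-b->S2; S2-c->S3; S3-a->S3; S3-b->S3; S3-c->S0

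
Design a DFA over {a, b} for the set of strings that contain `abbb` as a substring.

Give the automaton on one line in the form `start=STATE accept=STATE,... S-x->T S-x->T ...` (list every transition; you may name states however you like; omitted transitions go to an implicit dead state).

States S0..S3 record the length of the longest prefix of `abbb` that matches the current input suffix. Reaching S4 means `abbb` has been seen, and we stay there forever. Accept from S4.
        a   b  
>  S0   S1  S0 
   S1   S1  S2 
   S2   S1  S3 
   S3   S1  S4 
 * S4   S4  S4 
(> = start, * = accepting)

start=S0 accept=S4 S0-a->S1 S0-b->S0 S1-a->S1 S1-b->S2 S2-a->S1 S2-b->S3 S3-a->S1 S3-b->S4 S4-a->S4 S4-b->S4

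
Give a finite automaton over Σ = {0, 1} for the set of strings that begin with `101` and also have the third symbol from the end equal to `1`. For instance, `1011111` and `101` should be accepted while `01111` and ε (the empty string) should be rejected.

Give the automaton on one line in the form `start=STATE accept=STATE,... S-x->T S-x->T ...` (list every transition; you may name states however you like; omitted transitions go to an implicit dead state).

Handle the two conditions separately and then intersect. One (5 states) tracks whether the input so far still matches the prefix `101`; the other (15 states) tracks the last 3 symbols read. Each combined state is a pair, one component from each; accept when both components accept. Minimizing collapses redundant product states.
A 12-state machine:
          0    1  
>  s0     s1   s2 
   s1     s1   s1 
   s2     s3   s1 
   s3     s1   s4 
 * s4     s5   s6 
   s5     s7   s4 
   s6     s8   s9 
 * s7    s10  s11 
 * s8     s7   s4 
 * s9     s8   s9 
   s10   s10  s11 
   s11    s5   s6 
(> = start, * = accepting)

start=s0 accept=s4,s7,s8,s9 s0-0->s1 s0-1->s2 s1-0->s1 s1-1->s1 s2-0->s3 s2-1->s1 s3-0->s1 s3-1->s4 s4-0->s5 s4-1->s6 s5-0->s7 s5-1->s4 s6-0->s8 s6-1->s9 s7-0->s10 s7-1->s11 s8-0->s7 s8-1->s4 s9-0->s8 s9-1->s9 s10-0->s10 s10-1->s11 s11-0->s5 s11-1->s6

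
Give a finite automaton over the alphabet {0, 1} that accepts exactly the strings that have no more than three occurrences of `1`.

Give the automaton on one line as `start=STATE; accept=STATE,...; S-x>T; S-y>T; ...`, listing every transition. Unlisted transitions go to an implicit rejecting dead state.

start=S0; accept=S0,S1,S2,S3; S0-0>S0; S0-1>S1; S1-0>S1; S1-1>S2; S2-0>S2; S2-1>S3; S3-0>S3; S3-1>S4; S4-0>S4; S4-1>S4

Count `1`s, saturating at 4: states S0 through S3 mean 0 through 3 `1`s seen; S4 means more than 3. Each `1` increments (capped at S4); other symbols loop. Accept from {S0, S1, S2, S3}.
5 states suffice.
        0   1  
>* S0   S0  S1 
 * S1   S1  S2 
 * S2   S2  S3 
 * S3   S3  S4 
   S4   S4  S4 
(> = start, * = accepting)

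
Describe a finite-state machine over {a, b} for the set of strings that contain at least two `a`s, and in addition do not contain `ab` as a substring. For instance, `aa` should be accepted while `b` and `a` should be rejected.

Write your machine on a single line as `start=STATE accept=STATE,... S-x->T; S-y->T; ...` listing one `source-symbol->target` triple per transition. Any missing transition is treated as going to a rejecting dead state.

start=S0; accept=S2; S0-a->S1; S0-b->S0; S1-a->S2; S1-b->S3; S2-a->S2; S2-b->S3; S3-a->S3; S3-b->S3

Build one automaton per condition and run them in lockstep. One (4 states) tracks the count of `a`s, saturating at 3; the other (3 states) tracks partial matches of the forbidden pattern `ab`. Each combined state is a pair, one component from each; accept when both components accept. Equivalent product states are then merged.
A 4-state machine:
        a   b  
>  S0   S1  S0 
   S1   S2  S3 
 * S2   S2  S3 
   S3   S3  S3 
(> = start, * = accepting)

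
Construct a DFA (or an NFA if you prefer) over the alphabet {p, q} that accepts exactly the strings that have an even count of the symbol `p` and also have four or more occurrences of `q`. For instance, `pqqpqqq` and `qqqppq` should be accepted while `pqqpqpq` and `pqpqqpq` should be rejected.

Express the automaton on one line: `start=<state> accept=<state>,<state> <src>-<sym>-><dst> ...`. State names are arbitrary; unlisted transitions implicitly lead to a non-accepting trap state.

Handle the two conditions separately and then intersect. One (2 states) tracks the count of `p`s modulo 2; the other (6 states) tracks the count of `q`s, saturating at 5. Each combined state is a pair, one component from each; accept when both components accept.
With 12 states:
          p    q  
>  S0     S1   S2 
   S1     S0   S3 
   S2     S3   S4 
   S3     S2   S5 
   S4     S5   S6 
   S5     S4   S7 
   S6     S7   S8 
   S7     S6   S9 
 * S8     S9  S10 
   S9     S8  S11 
 * S10   S11  S10 
   S11   S10  S11 
(> = start, * = accepting)

start=S0 accept=S8,S10 S0-p->S1 S0-q->S2 S1-p->S0 S1-q->S3 S2-p->S3 S2-q->S4 S3-p->S2 S3-q->S5 S4-p->S5 S4-q->S6 S5-p->S4 S5-q->S7 S6-p->S7 S6-q->S8 S7-p->S6 S7-q->S9 S8-p->S9 S8-q->S10 S9-p->S8 S9-q->S11 S10-p->S11 S10-q->S10 S11-p->S10 S11-q->S11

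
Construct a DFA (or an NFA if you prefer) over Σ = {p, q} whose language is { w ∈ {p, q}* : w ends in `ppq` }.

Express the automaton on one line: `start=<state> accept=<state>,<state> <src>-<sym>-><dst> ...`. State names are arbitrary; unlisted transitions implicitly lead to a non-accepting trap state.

start=s0 accept=s3 s0-p->s1 s0-q->s0 s1-p->s2 s1-q->s0 s2-p->s2 s2-q->s3 s3-p->s1 s3-q->s0

Remember how much of `ppq` the current input suffix matches. State s0 means no match yet; s1 means the last symbol is `p`; s2 means the last 2 symbols are `pp`; s3 means the last 3 symbols are `ppq`. Only s3 accepts. On a mismatch, fall back to the longest proper suffix that is still a prefix of `ppq`.
4 states suffice.
        p   q  
>  s0   s1  s0 
   s1   s2  s0 
   s2   s2  s3 
 * s3   s1  s0 
(> = start, * = accepting)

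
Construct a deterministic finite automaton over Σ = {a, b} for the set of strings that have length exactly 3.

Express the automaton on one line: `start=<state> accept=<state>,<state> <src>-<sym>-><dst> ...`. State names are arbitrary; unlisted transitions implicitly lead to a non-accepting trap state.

We only need to distinguish lengths 0, 1, …, 3, and '>3'. Chain S0 → S1 → S2 → S3 → S4 on every symbol, with S4 looping. Accepting states: {S3}.
5 states suffice.
        a   b  
>  S0   S1  S1 
   S1   S2  S2 
   S2   S3  S3 
 * S3   S4  S4 
   S4   S4  S4 
(> = start, * = accepting)

start=S0 accept=S3 S0-a->S1 S0-b->S1 S1-a->S2 S1-b->S2 S2-a->S3 S2-b->S3 S3-a->S4 S3-b->S4 S4-a->S4 S4-b->S4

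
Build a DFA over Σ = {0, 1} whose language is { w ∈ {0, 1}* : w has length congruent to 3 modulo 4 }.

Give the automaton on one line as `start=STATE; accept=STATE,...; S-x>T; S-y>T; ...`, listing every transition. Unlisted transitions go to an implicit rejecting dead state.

Count input length modulo 4: every symbol advances one step around the cycle A → B → C → D → A. Accept at D.
4 states suffice.
       0  1 
>  A   B  B 
   B   C  C 
   C   D  D 
 * D   A  A 
(> = start, * = accepting)

start=A; accept=D; A-0>B; A-1>B; B-0>C; B-1>C; C-0>D; C-1>D; D-0>A; D-1>A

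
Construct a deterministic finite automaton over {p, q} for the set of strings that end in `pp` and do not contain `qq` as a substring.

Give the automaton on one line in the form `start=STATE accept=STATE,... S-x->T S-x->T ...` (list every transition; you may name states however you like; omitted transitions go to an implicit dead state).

start=s0 accept=s3 s0-p->s1 s0-q->s2 s1-p->s3 s1-q->s2 s2-p->s1 s2-q->s4 s3-p->s3 s3-q->s2 s4-p->s4 s4-q->s4

Run two small machines in parallel and take their product. One (3 states) tracks how much of the suffix `pp` has currently been matched; the other (3 states) tracks partial matches of the forbidden pattern `qq`. Each combined state is a pair, one component from each; accept when both components accept. Minimizing collapses redundant product states.
        p   q  
>  s0   s1  s2 
   s1   s3  s2 
   s2   s1  s4 
 * s3   s3  s2 
   s4   s4  s4 
(> = start, * = accepting)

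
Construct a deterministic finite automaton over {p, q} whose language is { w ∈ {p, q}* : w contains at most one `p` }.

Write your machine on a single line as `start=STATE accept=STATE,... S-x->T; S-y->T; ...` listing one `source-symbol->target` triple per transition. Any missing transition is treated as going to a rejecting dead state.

start=S0; accept=S0,S1; S0-p->S1; S0-q->S0; S1-p->S2; S1-q->S1; S2-p->S2; S2-q->S2

Count `p`s, saturating at 2: state S0 means no `p` yet, S1 means one `p` seen, S2 means more than one. Each `p` increments (capped at S2); other symbols loop. Accept from {S0, S1}.
3 states suffice.
        p   q  
>* S0   S1  S0 
 * S1   S2  S1 
   S2   S2  S2 
(> = start, * = accepting)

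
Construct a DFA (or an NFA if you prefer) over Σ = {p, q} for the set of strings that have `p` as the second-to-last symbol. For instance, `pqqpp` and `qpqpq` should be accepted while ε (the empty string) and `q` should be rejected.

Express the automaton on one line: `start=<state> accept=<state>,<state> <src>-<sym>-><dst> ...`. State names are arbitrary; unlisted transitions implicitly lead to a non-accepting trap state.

A DFA must remember the last 2 symbols (since which symbol is second-to-last isn't known until the input ends). Use one state per possible window of the last ≤2 symbols; accept from those whose window starts with `p`.
7 states suffice.
        p   q  
>  S0   S1  S2 
   S1   S3  S4 
   S2   S5  S6 
 * S3   S3  S4 
 * S4   S5  S6 
   S5   S3  S4 
   S6   S5  S6 
(> = start, * = accepting)

start=S0 accept=S3,S4 S0-p->S1 S0-q->S2 S1-p->S3 S1-q->S4 S2-p->S5 S2-q->S6 S3-p->S3 S3-q->S4 S4-p->S5 S4-q->S6 S5-p->S3 S5-q->S4 S6-p->S5 S6-q->S6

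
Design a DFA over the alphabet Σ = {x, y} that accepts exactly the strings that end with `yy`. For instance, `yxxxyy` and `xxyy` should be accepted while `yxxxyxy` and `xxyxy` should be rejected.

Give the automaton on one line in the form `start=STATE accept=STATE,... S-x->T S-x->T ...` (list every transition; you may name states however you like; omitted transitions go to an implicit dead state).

start=q0 accept=q2 q0-x->q0 q0-y->q1 q1-x->q0 q1-y->q2 q2-x->q0 q2-y->q2

Let each state record the length of the longest suffix of the input read so far that is also a prefix of `yy`. q1 means the last symbol is `y`; q2 means the last 2 symbols are `yy`. Accept only at q2, where the string currently ends in `yy`.
A 3-state machine:
        x   y  
>  q0   q0  q1 
   q1   q0  q2 
 * q2   q0  q2 
(> = start, * = accepting)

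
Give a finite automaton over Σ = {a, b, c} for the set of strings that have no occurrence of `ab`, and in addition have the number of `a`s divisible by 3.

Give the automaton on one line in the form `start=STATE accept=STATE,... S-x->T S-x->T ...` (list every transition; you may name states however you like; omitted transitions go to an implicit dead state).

Run two small machines in parallel and take their product. One (3 states) tracks partial matches of the forbidden pattern `ab`; the other (3 states) tracks the count of `a`s modulo 3. Each combined state is a pair, one component from each; accept when both components accept. Equivalent product states are then merged.
With 7 states:
        a   b   c  
>* S0   S1  S0  S0 
   S1   S2  S3  S4 
   S2   S5  S3  S6 
   S3   S3  S3  S3 
   S4   S2  S4  S4 
 * S5   S1  S3  S0 
   S6   S5  S6  S6 
(> = start, * = accepting)

start=S0 accept=S0,S5 S0-a->S1 S0-b->S0 S0-c->S0 S1-a->S2 S1-b->S3 S1-c->S4 S2-a->S5 S2-b->S3 S2-c->S6 S3-a->S3 S3-b->S3 S3-c->S3 S4-a->S2 S4-b->S4 S4-c->S4 S5-a->S1 S5-b->S3 S5-c->S0 S6-a->S5 S6-b->S6 S6-c->S6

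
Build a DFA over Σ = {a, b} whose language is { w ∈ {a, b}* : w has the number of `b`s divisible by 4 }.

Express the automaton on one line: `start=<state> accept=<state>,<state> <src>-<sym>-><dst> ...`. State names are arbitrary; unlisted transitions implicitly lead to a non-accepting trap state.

Keep the running count of `b`s modulo 4: each `b` advances along the cycle s0 → s1 → s2 → s3 → s0 while other symbols loop. Accept at s0.
A 4-state machine:
        a   b  
>* s0   s0  s1 
   s1   s1  s2 
   s2   s2  s3 
   s3   s3  s0 
(> = start, * = accepting)

start=s0 accept=s0 s0-a->s0 s0-b->s1 s1-a->s1 s1-b->s2 s2-a->s2 s2-b->s3 s3-a->s3 s3-b->s0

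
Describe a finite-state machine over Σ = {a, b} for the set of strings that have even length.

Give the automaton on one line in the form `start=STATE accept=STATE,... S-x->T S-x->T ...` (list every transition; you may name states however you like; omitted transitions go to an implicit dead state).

Only the length mod 2 matters, so use a 2-cycle: from any state, every input symbol moves to the next state, wrapping q1 back to q0. Mark q0 accepting.
A 2-state machine:
        a   b  
>* q0   q1  q1 
   q1   q0  q0 
(> = start, * = accepting)

start=q0 accept=q0 q0-a->q1 q0-b->q1 q1-a->q0 q1-b->q0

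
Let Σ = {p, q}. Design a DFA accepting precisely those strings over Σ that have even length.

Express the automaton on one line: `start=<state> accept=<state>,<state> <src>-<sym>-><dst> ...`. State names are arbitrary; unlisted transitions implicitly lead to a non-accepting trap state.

Only the length mod 2 matters, so use a 2-cycle: from any state, every input symbol moves to the next state, wrapping B back to A. Mark A accepting.
A 2-state machine:
       p  q 
>* A   B  B 
   B   A  A 
(> = start, * = accepting)

start=A accept=A A-p->B A-q->B B-p->A B-q->A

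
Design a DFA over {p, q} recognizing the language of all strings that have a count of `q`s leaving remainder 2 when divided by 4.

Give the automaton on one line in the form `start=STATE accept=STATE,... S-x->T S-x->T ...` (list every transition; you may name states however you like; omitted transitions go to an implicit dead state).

start=A accept=C A-p->A A-q->B B-p->B B-q->C C-p->C C-q->D D-p->D D-q->A

Keep the running count of `q`s modulo 4: each `q` advances along the cycle A → B → C → D → A while other symbols loop. Accept at C.
       p  q 
>  A   A  B 
   B   B  C 
 * C   C  D 
   D   D  A 
(> = start, * = accepting)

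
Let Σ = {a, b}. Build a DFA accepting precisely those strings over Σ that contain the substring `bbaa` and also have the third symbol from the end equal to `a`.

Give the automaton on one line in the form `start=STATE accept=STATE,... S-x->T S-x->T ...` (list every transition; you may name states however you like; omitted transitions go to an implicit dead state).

Run two small machines in parallel and take their product. One (5 states) tracks whether and how much of `bbaa` has been seen; the other (15 states) tracks the last 3 symbols read. Each combined state is a pair, one component from each; accept when both components accept. After merging equivalent states the machine shrinks.
A 12-state machine:
          a    b  
>  q0     q0   q1 
   q1     q0   q2 
   q2     q3   q2 
   q3     q4   q1 
   q4     q5   q6 
 * q5     q5   q6 
 * q6     q7   q8 
 * q7     q4   q9 
 * q8    q10  q11 
   q9     q7   q8 
   q10    q4   q9 
   q11   q10  q11 
(> = start, * = accepting)

start=q0 accept=q5,q6,q7,q8 q0-a->q0 q0-b->q1 q1-a->q0 q1-b->q2 q2-a->q3 q2-b->q2 q3-a->q4 q3-b->q1 q4-a->q5 q4-b->q6 q5-a->q5 q5-b->q6 q6-a->q7 q6-b->q8 q7-a->q4 q7-b->q9 q8-a->q10 q8-b->q11 q9-a->q7 q9-b->q8 q10-a->q4 q10-b->q9 q11-a->q10 q11-b->q11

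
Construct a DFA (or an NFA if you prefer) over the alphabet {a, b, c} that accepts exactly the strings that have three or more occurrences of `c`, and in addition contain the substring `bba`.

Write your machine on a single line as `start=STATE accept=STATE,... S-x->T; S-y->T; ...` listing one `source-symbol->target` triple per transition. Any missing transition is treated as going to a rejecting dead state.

Run two small machines in parallel and take their product. One (5 states) tracks the count of `c`s, saturating at 4; the other (4 states) tracks whether and how much of `bba` has been seen. Each combined state is a pair, one component from each; accept when both components accept. After merging equivalent states the machine shrinks.
          a    b    c  
>  q0     q0   q1   q2 
   q1     q0   q3   q2 
   q2     q2   q4   q5 
   q3     q6   q3   q2 
   q4     q2   q7   q5 
   q5     q5   q8   q9 
   q6     q6   q6  q10 
   q7    q10   q7   q5 
   q8     q5  q11   q9 
   q9     q9  q12   q9 
   q10   q10  q10  q13 
   q11   q13  q11   q9 
   q12    q9  q14   q9 
   q13   q13  q13  q15 
   q14   q15  q14   q9 
 * q15   q15  q15  q15 
(> = start, * = accepting)

start=q0; accept=q15; q0-a->q0; q0-b->q1; q0-c->q2; q1-a->q0; q1-b->q3; q1-c->q2; q2-a->q2; q2-b->q4; q2-c->q5; q3-a->q6; q3-b->q3; q3-c->q2; q4-a->q2; q4-b->q7; q4-c->q5; q5-a->q5; q5-b->q8; q5-c->q9; q6-a->q6; q6-b->q6; q6-c->q10; q7-a->q10; q7-b->q7; q7-c->q5; q8-a->q5; q8-b->q11; q8-c->q9; q9-a->q9; q9-b->q12; q9-c->q9; q10-a->q10; q10-b->q10; q10-c->q13; q11-a->q13; q11-b->q11; q11-c->q9; q12-a->q9; q12-b->q14; q12-c->q9; q13-a->q13; q13-b->q13; q13-c->q15; q14-a->q15; q14-b->q14; q14-c->q9; q15-a->q15; q15-b->q15; q15-c->q15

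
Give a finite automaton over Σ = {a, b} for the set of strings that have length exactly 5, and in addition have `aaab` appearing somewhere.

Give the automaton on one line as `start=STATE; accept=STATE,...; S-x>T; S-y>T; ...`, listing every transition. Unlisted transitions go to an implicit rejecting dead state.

Build one automaton per condition and run them in lockstep. The first has 7 states tracking the input length, saturating at 6; the second has 5 states tracking whether and how much of `aaab` has been seen. A product state is a pair (one from each), accepting exactly when both do. Equivalent product states are then merged.
An 11-state machine:
          a    b  
>  q0     q1   q2 
   q1     q3   q4 
   q2     q5   q4 
   q3     q6   q4 
   q4     q4   q4 
   q5     q7   q4 
   q6     q8   q9 
   q7     q8   q4 
   q8     q4  q10 
   q9    q10  q10 
 * q10    q4   q4 
(> = start, * = accepting)

start=q0; accept=q10; q0-a>q1; q0-b>q2; q1-a>q3; q1-b>q4; q2-a>q5; q2-b>q4; q3-a>q6; q3-b>q4; q4-a>q4; q4-b>q4; q5-a>q7; q5-b>q4; q6-a>q8; q6-b>q9; q7-a>q8; q7-b>q4; q8-a>q4; q8-b>q10; q9-a>q10; q9-b>q10; q10-a>q4; q10-b>q4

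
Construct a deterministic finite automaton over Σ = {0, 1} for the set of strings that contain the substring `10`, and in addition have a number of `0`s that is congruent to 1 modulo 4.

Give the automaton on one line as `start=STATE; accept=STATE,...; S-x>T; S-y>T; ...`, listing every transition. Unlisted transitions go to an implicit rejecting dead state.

start=q0; accept=q5; q0-0>q1; q0-1>q2; q1-0>q3; q1-1>q4; q2-0>q5; q2-1>q2; q3-0>q6; q3-1>q7; q4-0>q7; q4-1>q4; q5-0>q7; q5-1>q5; q6-0>q0; q6-1>q8; q7-0>q8; q7-1>q7; q8-0>q2; q8-1>q8

Run two small machines in parallel and take their product. The first has 3 states tracking whether and how much of `10` has been seen; the second has 4 states tracking the count of `0`s modulo 4. A product state is a pair (one from each), accepting exactly when both do. Equivalent product states are then merged.
With 9 states:
        0   1  
>  q0   q1  q2 
   q1   q3  q4 
   q2   q5  q2 
   q3   q6  q7 
   q4   q7  q4 
 * q5   q7  q5 
   q6   q0  q8 
   q7   q8  q7 
   q8   q2  q8 
(> = start, * = accepting)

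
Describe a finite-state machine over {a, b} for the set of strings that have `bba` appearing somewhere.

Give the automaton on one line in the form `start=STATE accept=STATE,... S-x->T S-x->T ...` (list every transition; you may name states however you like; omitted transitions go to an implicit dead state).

start=S0 accept=S3 S0-a->S0 S0-b->S1 S1-a->S0 S1-b->S2 S2-a->S3 S2-b->S2 S3-a->S3 S3-b->S3

Track how much of `bba` has been matched so far: state S0 is no progress, S3 is the absorbing accept state reached once `bba` has occurred. Intermediate states record partial matches; on a mismatch, fall back to the longest reusable overlap.
With 4 states:
        a   b  
>  S0   S0  S1 
   S1   S0  S2 
   S2   S3  S2 
 * S3   S3  S3 
(> = start, * = accepting)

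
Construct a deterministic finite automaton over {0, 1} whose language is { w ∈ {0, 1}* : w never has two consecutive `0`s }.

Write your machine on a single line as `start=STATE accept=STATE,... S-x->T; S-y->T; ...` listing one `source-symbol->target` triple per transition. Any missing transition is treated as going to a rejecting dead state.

start=q0; accept=q0,q1; q0-0->q1; q0-1->q0; q1-0->q2; q1-1->q0; q2-0->q2; q2-1->q2

Track partial matches of the forbidden pattern `00`. State q2 is a dead state reached once `00` has occurred; every other state accepts. q0 means no part of `00` is currently matched.
A 3-state machine:
        0   1  
>* q0   q1  q0 
 * q1   q2  q0 
   q2   q2  q2 
(> = start, * = accepting)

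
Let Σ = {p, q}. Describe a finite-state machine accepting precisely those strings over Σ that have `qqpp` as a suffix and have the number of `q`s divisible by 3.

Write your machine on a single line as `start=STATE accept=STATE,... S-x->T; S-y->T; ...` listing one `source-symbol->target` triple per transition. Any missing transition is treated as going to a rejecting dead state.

Handle the two conditions separately and then intersect. The first has 5 states tracking how much of the suffix `qqpp` has currently been matched; the second has 3 states tracking the count of `q`s modulo 3. A product state is a pair (one from each), accepting exactly when both do. Minimizing collapses redundant product states.
With 7 states:
        p   q  
>  S0   S0  S1 
   S1   S1  S2 
   S2   S3  S4 
   S3   S3  S0 
   S4   S5  S1 
   S5   S6  S1 
 * S6   S0  S1 
(> = start, * = accepting)

start=S0; accept=S6; S0-p->S0; S0-q->S1; S1-p->S1; S1-q->S2; S2-p->S3; S2-q->S4; S3-p->S3; S3-q->S0; S4-p->S5; S4-q->S1; S5-p->S6; S5-q->S1; S6-p->S0; S6-q->S1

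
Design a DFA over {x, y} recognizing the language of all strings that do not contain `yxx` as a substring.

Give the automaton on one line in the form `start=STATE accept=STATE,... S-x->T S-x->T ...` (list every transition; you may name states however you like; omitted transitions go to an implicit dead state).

start=q0 accept=q0,q1,q2 q0-x->q0 q0-y->q1 q1-x->q2 q1-y->q1 q2-x->q3 q2-y->q1 q3-x->q3 q3-y->q3

Track partial matches of the forbidden pattern `yxx`. State q3 is a dead state reached once `yxx` has occurred; every other state accepts. q0 means no part of `yxx` is currently matched.
With 4 states:
        x   y  
>* q0   q0  q1 
 * q1   q2  q1 
 * q2   q3  q1 
   q3   q3  q3 
(> = start, * = accepting)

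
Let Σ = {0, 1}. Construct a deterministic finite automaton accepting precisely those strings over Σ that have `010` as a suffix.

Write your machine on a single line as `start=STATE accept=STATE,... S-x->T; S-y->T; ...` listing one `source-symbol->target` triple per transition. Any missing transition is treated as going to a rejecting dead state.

start=s0; accept=s3; s0-0->s1; s0-1->s0; s1-0->s1; s1-1->s2; s2-0->s3; s2-1->s0; s3-0->s1; s3-1->s2

Let each state record the length of the longest suffix of the input read so far that is also a prefix of `010`. s1 means the last symbol is `0`; s2 means the last 2 symbols are `01`; s3 means the last 3 symbols are `010`. Accept only at s3, where the string currently ends in `010`.
A 4-state machine:
        0   1  
>  s0   s1  s0 
   s1   s1  s2 
   s2   s3  s0 
 * s3   s1  s2 
(> = start, * = accepting)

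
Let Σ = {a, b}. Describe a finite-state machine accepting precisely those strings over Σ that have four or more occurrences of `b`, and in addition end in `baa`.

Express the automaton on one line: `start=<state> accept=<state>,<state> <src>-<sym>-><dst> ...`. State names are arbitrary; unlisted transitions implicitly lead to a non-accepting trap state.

Build one automaton per condition and run them in lockstep. One (6 states) tracks the count of `b`s, saturating at 5; the other (4 states) tracks how much of the suffix `baa` has currently been matched. Each combined state is a pair, one component from each; accept when both components accept. Minimizing collapses redundant product states.
        a   b  
>  S0   S0  S1 
   S1   S1  S2 
   S2   S2  S3 
   S3   S3  S4 
   S4   S5  S4 
   S5   S6  S4 
 * S6   S3  S4 
(> = start, * = accepting)

start=S0 accept=S6 S0-a->S0 S0-b->S1 S1-a->S1 S1-b->S2 S2-a->S2 S2-b->S3 S3-a->S3 S3-b->S4 S4-a->S5 S4-b->S4 S5-a->S6 S5-b->S4 S6-a->S3 S6-b->S4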